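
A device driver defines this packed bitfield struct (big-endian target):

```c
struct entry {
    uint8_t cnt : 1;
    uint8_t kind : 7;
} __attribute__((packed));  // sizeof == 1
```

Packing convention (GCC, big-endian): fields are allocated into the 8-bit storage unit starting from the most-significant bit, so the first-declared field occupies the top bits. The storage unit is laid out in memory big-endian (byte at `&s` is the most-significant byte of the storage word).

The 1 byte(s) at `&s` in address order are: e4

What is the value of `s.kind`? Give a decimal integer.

[0]=0xe4 (big-endian) → word 0xe4
cnt [7+:1] = (word>>7) & 0x1 = 1
kind [0+:7] = (word>>0) & 0x7f = 100  ←

100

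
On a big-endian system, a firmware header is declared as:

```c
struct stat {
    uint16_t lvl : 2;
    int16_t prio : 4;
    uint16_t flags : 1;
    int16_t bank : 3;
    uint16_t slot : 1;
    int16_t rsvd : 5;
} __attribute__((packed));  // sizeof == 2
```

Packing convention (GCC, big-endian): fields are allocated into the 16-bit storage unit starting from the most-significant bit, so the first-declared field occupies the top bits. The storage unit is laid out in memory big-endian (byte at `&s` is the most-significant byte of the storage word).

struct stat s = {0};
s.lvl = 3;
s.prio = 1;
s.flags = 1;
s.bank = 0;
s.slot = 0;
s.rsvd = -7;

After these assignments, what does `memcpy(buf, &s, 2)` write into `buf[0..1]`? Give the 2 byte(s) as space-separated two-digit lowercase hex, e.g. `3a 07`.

c6 19

lvl:2 = 3 → 0x3 << 14 → word 0xc000
prio:4 = 1 → 0x1 << 10 → word 0xc400
flags:1 = 1 → 0x1 << 9 → word 0xc600
bank:3 = 0 → 0x0 << 6 → word 0xc600
slot:1 = 0 → 0x0 << 5 → word 0xc600
rsvd:5 = -7 → 0x19 << 0 → word 0xc619
word = 0xc619 → big-endian bytes:
  [0]=0xc6  [1]=0x19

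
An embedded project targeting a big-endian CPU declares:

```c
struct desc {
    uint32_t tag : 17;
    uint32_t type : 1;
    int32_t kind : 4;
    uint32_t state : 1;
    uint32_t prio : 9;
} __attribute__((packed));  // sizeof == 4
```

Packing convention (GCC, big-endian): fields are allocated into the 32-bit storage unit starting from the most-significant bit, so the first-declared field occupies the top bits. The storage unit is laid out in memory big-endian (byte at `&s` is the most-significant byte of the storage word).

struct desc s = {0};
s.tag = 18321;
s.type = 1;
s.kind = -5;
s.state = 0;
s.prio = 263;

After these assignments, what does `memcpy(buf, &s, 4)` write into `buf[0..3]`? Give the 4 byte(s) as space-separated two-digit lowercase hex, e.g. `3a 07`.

23 c8 ed 07

tag (17b) val=18321 bits=0x4791 at bit 15: 0x23c88000
type (1b) val=1 bits=0x1 at bit 14: 0x23c8c000
kind (4b) val=-5 bits=0xb at bit 10: 0x23c8ec00
state (1b) val=0 bits=0x0 at bit 9: 0x23c8ec00
prio (9b) val=263 bits=0x107 at bit 0: 0x23c8ed07
word = 0x23c8ed07 → big-endian bytes:
  [0]=0x23  [1]=0xc8  [2]=0xed  [3]=0x07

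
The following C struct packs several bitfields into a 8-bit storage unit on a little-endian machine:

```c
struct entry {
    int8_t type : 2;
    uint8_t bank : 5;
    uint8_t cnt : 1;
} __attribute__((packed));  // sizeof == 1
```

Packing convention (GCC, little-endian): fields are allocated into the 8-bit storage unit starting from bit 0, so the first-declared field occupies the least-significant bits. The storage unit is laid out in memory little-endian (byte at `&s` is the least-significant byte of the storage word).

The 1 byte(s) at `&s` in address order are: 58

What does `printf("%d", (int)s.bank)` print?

[0]=0x58 (little-endian) → word 0x58
type [0+:2] = (word>>0) & 0x3 = 0
bank [2+:5] = (word>>2) & 0x1f = 22  ←
cnt [7+:1] = (word>>7) & 0x1 = 0

22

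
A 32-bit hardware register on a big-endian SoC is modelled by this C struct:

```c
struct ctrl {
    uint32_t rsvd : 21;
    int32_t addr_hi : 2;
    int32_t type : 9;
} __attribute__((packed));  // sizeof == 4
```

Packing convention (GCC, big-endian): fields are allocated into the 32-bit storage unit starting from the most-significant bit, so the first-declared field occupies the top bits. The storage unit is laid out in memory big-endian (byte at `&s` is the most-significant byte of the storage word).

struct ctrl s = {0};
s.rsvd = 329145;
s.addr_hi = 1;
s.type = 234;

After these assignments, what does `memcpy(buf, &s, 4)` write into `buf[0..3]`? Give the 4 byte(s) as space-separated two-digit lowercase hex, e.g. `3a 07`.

[11+:21] rsvd=329145 & 0x1fffff = 0x505b9; word=0x282dc800
[9+:2] addr_hi=1 & 0x3 = 0x1; word=0x282dca00
[0+:9] type=234 & 0x1ff = 0xea; word=0x282dcaea
word = 0x282dcaea → big-endian bytes:
  [0]=0x28  [1]=0x2d  [2]=0xca  [3]=0xea

28 2d ca ea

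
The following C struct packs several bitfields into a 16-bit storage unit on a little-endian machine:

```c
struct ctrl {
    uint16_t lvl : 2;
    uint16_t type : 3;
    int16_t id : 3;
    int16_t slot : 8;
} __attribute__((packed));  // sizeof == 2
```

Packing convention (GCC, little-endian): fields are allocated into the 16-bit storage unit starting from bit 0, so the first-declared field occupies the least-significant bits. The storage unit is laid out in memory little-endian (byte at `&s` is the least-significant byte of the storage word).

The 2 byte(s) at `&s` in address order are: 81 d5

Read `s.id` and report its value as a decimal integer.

[0]=0x81 [1]=0xd5 (little-endian) → word 0xd581
lvl:2 @ bit 0 → (0xd581>>0)&0x3 = 0x1
type:3 @ bit 2 → (0xd581>>2)&0x7 = 0x0
id:3 @ bit 5 → (0xd581>>5)&0x7 = 0x4  ←
slot:8 @ bit 8 → (0xd581>>8)&0xff = 0xd5
id signed 3b, MSB=1: 4 - 8 = -4

-4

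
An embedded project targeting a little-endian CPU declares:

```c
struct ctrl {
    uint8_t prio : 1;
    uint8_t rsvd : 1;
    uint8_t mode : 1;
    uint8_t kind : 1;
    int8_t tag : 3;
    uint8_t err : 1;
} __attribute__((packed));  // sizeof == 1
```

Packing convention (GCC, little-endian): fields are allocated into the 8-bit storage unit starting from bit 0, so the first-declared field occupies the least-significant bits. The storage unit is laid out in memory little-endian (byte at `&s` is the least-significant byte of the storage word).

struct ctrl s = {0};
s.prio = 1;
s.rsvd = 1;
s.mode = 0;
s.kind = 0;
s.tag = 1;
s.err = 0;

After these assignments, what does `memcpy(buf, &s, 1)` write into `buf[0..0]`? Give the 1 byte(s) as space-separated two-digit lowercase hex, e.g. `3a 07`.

13

prio:1 = 1 → 0x1 << 0 → word 0x01
rsvd:1 = 1 → 0x1 << 1 → word 0x03
mode:1 = 0 → 0x0 << 2 → word 0x03
kind:1 = 0 → 0x0 << 3 → word 0x03
tag:3 = 1 → 0x1 << 4 → word 0x13
err:1 = 0 → 0x0 << 7 → word 0x13
word = 0x13 → little-endian bytes:
  [0]=0x13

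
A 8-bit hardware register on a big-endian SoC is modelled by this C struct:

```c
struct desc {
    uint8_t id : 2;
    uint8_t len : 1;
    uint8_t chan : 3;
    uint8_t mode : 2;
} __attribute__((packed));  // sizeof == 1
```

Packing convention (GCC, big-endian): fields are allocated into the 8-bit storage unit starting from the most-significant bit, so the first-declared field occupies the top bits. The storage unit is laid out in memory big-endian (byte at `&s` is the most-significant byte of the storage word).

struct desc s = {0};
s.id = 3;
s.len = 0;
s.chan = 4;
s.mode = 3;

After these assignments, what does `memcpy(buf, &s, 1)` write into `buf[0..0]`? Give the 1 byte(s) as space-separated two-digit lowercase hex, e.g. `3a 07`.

id:2 = 3 → 0x3 << 6 → word 0xc0
len:1 = 0 → 0x0 << 5 → word 0xc0
chan:3 = 4 → 0x4 << 2 → word 0xd0
mode:2 = 3 → 0x3 << 0 → word 0xd3
word = 0xd3 → big-endian bytes:
  [0]=0xd3

d3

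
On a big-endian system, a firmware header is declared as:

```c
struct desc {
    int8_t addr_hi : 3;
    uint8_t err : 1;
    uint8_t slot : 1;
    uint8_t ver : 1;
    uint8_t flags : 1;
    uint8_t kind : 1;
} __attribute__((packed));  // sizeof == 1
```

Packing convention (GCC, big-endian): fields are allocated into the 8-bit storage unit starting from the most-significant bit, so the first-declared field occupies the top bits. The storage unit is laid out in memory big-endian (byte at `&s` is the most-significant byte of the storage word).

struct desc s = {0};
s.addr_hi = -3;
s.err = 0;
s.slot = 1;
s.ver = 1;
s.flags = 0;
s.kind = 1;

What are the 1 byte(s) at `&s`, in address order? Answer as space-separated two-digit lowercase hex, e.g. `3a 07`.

[5+:3] addr_hi=-3 & 0x7 = 0x5; word=0xa0
[4+:1] err=0 & 0x1 = 0x0; word=0xa0
[3+:1] slot=1 & 0x1 = 0x1; word=0xa8
[2+:1] ver=1 & 0x1 = 0x1; word=0xac
[1+:1] flags=0 & 0x1 = 0x0; word=0xac
[0+:1] kind=1 & 0x1 = 0x1; word=0xad
word = 0xad → big-endian bytes:
  [0]=0xad

ad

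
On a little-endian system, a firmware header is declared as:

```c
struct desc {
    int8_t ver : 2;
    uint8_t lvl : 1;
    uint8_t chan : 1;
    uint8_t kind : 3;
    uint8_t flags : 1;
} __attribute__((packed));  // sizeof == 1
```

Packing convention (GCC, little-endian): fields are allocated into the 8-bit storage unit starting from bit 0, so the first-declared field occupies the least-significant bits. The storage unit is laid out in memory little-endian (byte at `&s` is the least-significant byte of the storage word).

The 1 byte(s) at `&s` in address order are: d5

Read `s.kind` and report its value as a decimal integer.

[0]=0xd5 (little-endian) → word 0xd5
ver [0+:2] = (word>>0) & 0x3 = 1
lvl [2+:1] = (word>>2) & 0x1 = 1
chan [3+:1] = (word>>3) & 0x1 = 0
kind [4+:3] = (word>>4) & 0x7 = 5  ←
flags [7+:1] = (word>>7) & 0x1 = 1

5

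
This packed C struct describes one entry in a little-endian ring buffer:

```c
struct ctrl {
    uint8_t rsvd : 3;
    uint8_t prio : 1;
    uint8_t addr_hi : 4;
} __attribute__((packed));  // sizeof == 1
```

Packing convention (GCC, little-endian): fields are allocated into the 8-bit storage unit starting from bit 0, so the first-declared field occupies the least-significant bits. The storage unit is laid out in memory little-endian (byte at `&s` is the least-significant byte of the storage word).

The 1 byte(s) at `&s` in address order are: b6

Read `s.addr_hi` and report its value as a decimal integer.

11

[0]=0xb6 (little-endian) → word 0xb6
rsvd [0+:3] = (word>>0) & 0x7 = 6
prio [3+:1] = (word>>3) & 0x1 = 0
addr_hi [4+:4] = (word>>4) & 0xf = 11  ←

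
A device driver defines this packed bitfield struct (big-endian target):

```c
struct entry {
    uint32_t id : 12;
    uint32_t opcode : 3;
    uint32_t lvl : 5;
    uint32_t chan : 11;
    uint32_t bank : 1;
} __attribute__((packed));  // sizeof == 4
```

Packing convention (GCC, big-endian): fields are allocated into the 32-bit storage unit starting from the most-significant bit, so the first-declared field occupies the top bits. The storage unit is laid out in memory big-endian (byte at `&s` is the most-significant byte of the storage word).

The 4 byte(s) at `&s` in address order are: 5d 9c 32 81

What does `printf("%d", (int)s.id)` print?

[0]=0x5d [1]=0x9c [2]=0x32 [3]=0x81 (big-endian) → word 0x5d9c3281
id:12 @ bit 20 → (0x5d9c3281>>20)&0xfff = 0x5d9  ←
opcode:3 @ bit 17 → (0x5d9c3281>>17)&0x7 = 0x6
lvl:5 @ bit 12 → (0x5d9c3281>>12)&0x1f = 0x3
chan:11 @ bit 1 → (0x5d9c3281>>1)&0x7ff = 0x140
bank:1 @ bit 0 → (0x5d9c3281>>0)&0x1 = 0x1

1497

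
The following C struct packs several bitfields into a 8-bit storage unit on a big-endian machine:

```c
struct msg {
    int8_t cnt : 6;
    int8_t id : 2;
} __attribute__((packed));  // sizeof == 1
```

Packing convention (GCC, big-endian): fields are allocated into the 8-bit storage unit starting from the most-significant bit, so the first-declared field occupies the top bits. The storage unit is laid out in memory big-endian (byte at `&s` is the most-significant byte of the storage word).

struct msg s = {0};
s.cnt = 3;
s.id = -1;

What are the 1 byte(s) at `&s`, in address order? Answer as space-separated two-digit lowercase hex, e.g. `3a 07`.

cnt:6 = 3 → 0x3 << 2 → word 0x0c
id:2 = -1 → 0x3 << 0 → word 0x0f
word = 0x0f → big-endian bytes:
  [0]=0x0f

0f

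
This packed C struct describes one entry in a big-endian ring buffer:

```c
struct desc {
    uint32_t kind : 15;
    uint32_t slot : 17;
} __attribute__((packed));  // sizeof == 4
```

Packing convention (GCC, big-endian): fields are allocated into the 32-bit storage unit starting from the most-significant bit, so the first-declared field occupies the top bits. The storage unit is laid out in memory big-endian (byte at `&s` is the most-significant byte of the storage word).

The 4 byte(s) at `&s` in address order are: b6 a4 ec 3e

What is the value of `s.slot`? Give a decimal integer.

60478

[0]=0xb6 [1]=0xa4 [2]=0xec [3]=0x3e (big-endian) → word 0xb6a4ec3e
kind:15 @ bit 17 → (0xb6a4ec3e>>17)&0x7fff = 0x5b52
slot:17 @ bit 0 → (0xb6a4ec3e>>0)&0x1ffff = 0xec3e  ←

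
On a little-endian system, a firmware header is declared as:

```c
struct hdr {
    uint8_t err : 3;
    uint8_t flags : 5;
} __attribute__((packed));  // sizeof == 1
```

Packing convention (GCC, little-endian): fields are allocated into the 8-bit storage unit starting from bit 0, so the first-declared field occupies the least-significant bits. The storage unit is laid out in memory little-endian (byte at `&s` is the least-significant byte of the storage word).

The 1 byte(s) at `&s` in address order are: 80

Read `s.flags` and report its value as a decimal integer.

16

[0]=0x80 (little-endian) → word 0x80
err [0+:3] = (word>>0) & 0x7 = 0
flags [3+:5] = (word>>3) & 0x1f = 16  ←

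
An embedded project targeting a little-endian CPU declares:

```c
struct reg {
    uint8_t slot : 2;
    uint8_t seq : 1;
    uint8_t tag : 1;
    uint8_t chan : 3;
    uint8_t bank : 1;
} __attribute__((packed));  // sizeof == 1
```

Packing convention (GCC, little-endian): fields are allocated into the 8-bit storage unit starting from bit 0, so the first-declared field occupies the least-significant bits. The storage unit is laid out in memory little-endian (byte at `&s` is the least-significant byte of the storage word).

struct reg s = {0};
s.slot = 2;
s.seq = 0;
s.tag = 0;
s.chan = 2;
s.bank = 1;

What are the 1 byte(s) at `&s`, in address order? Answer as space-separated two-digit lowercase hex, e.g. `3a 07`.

a2

[0+:2] slot=2 & 0x3 = 0x2; word=0x02
[2+:1] seq=0 & 0x1 = 0x0; word=0x02
[3+:1] tag=0 & 0x1 = 0x0; word=0x02
[4+:3] chan=2 & 0x7 = 0x2; word=0x22
[7+:1] bank=1 & 0x1 = 0x1; word=0xa2
word = 0xa2 → little-endian bytes:
  [0]=0xa2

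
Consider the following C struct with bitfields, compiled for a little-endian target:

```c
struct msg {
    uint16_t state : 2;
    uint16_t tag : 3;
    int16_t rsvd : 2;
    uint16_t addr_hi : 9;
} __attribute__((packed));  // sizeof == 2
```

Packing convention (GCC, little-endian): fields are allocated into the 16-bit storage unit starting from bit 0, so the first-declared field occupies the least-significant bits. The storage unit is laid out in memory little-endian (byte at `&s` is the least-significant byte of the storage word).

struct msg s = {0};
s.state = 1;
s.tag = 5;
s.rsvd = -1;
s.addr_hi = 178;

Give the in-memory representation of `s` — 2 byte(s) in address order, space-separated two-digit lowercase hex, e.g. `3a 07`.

75 59

state (2b) val=1 bits=0x1 at bit 0: 0x0001
tag (3b) val=5 bits=0x5 at bit 2: 0x0015
rsvd (2b) val=-1 bits=0x3 at bit 5: 0x0075
addr_hi (9b) val=178 bits=0xb2 at bit 7: 0x5975
word = 0x5975 → little-endian bytes:
  [0]=0x75  [1]=0x59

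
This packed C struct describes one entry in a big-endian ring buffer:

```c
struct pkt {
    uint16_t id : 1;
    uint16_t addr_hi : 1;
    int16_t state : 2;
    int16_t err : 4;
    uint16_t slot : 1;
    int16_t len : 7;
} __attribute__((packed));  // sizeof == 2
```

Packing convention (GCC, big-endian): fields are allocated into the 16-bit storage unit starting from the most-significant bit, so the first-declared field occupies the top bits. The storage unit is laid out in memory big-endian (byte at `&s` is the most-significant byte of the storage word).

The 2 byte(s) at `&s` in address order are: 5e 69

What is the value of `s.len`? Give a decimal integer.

-23

[0]=0x5e [1]=0x69 (big-endian) → word 0x5e69
id:1 @ bit 15 → (0x5e69>>15)&0x1 = 0x0
addr_hi:1 @ bit 14 → (0x5e69>>14)&0x1 = 0x1
state:2 @ bit 12 → (0x5e69>>12)&0x3 = 0x1
err:4 @ bit 8 → (0x5e69>>8)&0xf = 0xe
slot:1 @ bit 7 → (0x5e69>>7)&0x1 = 0x0
len:7 @ bit 0 → (0x5e69>>0)&0x7f = 0x69  ←
len signed 7b, MSB=1: 105 - 128 = -23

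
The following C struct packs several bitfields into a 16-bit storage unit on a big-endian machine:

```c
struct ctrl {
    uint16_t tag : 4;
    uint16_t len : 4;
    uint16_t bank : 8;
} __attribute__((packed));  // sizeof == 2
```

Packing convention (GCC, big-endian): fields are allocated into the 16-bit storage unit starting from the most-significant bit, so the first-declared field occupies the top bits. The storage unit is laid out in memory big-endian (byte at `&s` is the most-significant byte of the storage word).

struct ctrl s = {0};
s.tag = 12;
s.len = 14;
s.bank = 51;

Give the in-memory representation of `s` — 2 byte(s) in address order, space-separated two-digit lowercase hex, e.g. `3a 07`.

ce 33

tag:4 = 12 → 0xc << 12 → word 0xc000
len:4 = 14 → 0xe << 8 → word 0xce00
bank:8 = 51 → 0x33 << 0 → word 0xce33
word = 0xce33 → big-endian bytes:
  [0]=0xce  [1]=0x33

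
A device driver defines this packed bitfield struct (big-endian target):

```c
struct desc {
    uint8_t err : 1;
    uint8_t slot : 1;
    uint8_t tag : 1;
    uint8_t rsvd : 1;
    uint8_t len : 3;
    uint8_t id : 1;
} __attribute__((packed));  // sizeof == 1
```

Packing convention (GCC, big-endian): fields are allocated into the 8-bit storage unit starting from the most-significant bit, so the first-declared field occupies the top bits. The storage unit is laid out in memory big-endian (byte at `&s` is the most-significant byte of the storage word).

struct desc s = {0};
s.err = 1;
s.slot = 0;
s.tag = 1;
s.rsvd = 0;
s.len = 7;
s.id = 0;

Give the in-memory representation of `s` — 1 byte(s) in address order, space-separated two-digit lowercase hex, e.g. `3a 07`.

ae

err (1b) val=1 bits=0x1 at bit 7: 0x80
slot (1b) val=0 bits=0x0 at bit 6: 0x80
tag (1b) val=1 bits=0x1 at bit 5: 0xa0
rsvd (1b) val=0 bits=0x0 at bit 4: 0xa0
len (3b) val=7 bits=0x7 at bit 1: 0xae
id (1b) val=0 bits=0x0 at bit 0: 0xae
word = 0xae → big-endian bytes:
  [0]=0xae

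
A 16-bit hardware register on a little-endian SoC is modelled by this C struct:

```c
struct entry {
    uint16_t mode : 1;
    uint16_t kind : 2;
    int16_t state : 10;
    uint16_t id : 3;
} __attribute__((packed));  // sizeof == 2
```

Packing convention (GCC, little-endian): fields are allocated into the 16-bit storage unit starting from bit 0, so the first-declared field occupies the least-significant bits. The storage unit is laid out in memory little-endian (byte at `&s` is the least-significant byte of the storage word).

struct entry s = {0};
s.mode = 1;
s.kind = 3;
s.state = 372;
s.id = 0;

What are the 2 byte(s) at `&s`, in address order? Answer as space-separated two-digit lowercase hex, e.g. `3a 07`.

mode:1 = 1 → 0x1 << 0 → word 0x0001
kind:2 = 3 → 0x3 << 1 → word 0x0007
state:10 = 372 → 0x174 << 3 → word 0x0ba7
id:3 = 0 → 0x0 << 13 → word 0x0ba7
word = 0x0ba7 → little-endian bytes:
  [0]=0xa7  [1]=0x0b

a7 0b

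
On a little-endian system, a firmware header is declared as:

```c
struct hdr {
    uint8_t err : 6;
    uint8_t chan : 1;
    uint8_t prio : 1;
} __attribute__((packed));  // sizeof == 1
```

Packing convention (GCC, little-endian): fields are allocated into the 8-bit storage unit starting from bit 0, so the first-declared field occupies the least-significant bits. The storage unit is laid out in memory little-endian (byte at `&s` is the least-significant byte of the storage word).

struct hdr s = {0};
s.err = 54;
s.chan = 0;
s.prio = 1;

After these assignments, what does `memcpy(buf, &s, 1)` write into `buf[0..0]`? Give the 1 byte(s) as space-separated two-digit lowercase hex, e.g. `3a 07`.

b6

[0+:6] err=54 & 0x3f = 0x36; word=0x36
[6+:1] chan=0 & 0x1 = 0x0; word=0x36
[7+:1] prio=1 & 0x1 = 0x1; word=0xb6
word = 0xb6 → little-endian bytes:
  [0]=0xb6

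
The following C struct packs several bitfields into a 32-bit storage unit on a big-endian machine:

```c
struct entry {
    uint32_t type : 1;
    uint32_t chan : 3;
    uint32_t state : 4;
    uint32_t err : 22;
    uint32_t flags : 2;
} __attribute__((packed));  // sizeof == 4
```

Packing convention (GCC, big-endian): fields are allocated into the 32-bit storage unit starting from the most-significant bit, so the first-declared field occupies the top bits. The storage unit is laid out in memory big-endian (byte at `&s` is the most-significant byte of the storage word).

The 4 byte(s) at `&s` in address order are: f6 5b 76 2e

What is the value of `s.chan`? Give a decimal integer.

[0]=0xf6 [1]=0x5b [2]=0x76 [3]=0x2e (big-endian) → word 0xf65b762e
type:1 @ bit 31 → (0xf65b762e>>31)&0x1 = 0x1
chan:3 @ bit 28 → (0xf65b762e>>28)&0x7 = 0x7  ←
state:4 @ bit 24 → (0xf65b762e>>24)&0xf = 0x6
err:22 @ bit 2 → (0xf65b762e>>2)&0x3fffff = 0x16dd8b
flags:2 @ bit 0 → (0xf65b762e>>0)&0x3 = 0x2

7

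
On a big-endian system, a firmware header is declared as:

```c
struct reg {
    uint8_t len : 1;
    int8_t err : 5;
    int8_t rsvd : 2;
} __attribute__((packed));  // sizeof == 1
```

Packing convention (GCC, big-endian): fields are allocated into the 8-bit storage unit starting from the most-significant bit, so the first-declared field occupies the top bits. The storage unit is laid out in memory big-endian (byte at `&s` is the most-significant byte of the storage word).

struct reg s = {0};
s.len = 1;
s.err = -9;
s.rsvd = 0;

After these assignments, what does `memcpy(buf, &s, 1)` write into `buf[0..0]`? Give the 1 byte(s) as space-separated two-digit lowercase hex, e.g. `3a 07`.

dc

[7+:1] len=1 & 0x1 = 0x1; word=0x80
[2+:5] err=-9 & 0x1f = 0x17; word=0xdc
[0+:2] rsvd=0 & 0x3 = 0x0; word=0xdc
word = 0xdc → big-endian bytes:
  [0]=0xdc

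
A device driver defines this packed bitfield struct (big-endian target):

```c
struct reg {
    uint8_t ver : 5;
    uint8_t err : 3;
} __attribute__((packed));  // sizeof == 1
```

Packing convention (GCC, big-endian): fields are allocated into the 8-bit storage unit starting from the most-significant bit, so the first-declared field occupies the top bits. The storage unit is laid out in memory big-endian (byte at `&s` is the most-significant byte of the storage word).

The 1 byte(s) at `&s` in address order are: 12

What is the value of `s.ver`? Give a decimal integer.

[0]=0x12 (big-endian) → word 0x12
ver [3+:5] = (word>>3) & 0x1f = 2  ←
err [0+:3] = (word>>0) & 0x7 = 2

2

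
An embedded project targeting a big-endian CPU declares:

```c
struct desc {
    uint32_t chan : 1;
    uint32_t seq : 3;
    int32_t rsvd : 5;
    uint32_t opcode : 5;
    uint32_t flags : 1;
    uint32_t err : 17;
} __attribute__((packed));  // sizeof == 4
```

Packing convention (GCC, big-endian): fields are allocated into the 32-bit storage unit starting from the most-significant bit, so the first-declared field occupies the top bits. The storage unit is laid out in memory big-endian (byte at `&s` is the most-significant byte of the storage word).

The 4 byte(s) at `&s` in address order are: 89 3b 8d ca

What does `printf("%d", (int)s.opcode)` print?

[0]=0x89 [1]=0x3b [2]=0x8d [3]=0xca (big-endian) → word 0x893b8dca
chan [31+:1] = (word>>31) & 0x1 = 1
seq [28+:3] = (word>>28) & 0x7 = 0
rsvd [23+:5] = (word>>23) & 0x1f = 18
opcode [18+:5] = (word>>18) & 0x1f = 14  ←
flags [17+:1] = (word>>17) & 0x1 = 1
err [0+:17] = (word>>0) & 0x1ffff = 101834

14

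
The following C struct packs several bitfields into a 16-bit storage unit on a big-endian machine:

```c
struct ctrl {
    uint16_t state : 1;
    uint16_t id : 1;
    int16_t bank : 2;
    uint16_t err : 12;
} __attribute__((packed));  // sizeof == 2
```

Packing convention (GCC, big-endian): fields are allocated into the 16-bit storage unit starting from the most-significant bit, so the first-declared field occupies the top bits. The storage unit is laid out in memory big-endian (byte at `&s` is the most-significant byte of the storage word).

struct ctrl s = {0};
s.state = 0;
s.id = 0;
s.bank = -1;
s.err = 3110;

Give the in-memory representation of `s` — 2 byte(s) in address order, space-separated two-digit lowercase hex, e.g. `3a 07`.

[15+:1] state=0 & 0x1 = 0x0; word=0x0000
[14+:1] id=0 & 0x1 = 0x0; word=0x0000
[12+:2] bank=-1 & 0x3 = 0x3; word=0x3000
[0+:12] err=3110 & 0xfff = 0xc26; word=0x3c26
word = 0x3c26 → big-endian bytes:
  [0]=0x3c  [1]=0x26

3c 26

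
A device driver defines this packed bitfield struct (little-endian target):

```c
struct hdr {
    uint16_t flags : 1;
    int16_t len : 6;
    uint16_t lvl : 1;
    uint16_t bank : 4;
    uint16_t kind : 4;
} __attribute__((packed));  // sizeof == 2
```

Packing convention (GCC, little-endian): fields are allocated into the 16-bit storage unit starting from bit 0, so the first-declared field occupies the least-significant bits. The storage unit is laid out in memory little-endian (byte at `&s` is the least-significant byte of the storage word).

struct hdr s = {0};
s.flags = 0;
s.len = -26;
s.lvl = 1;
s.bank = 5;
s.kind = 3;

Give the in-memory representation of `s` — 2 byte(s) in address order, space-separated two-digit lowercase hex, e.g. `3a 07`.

cc 35

flags (1b) val=0 bits=0x0 at bit 0: 0x0000
len (6b) val=-26 bits=0x26 at bit 1: 0x004c
lvl (1b) val=1 bits=0x1 at bit 7: 0x00cc
bank (4b) val=5 bits=0x5 at bit 8: 0x05cc
kind (4b) val=3 bits=0x3 at bit 12: 0x35cc
word = 0x35cc → little-endian bytes:
  [0]=0xcc  [1]=0x35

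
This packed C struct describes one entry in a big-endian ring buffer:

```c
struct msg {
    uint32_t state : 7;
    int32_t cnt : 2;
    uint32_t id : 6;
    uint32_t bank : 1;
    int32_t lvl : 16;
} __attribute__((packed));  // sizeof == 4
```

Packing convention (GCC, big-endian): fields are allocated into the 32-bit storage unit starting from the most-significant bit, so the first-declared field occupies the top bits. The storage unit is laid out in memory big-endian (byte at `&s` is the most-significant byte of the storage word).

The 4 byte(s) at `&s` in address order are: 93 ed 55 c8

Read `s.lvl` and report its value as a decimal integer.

[0]=0x93 [1]=0xed [2]=0x55 [3]=0xc8 (big-endian) → word 0x93ed55c8
state [25+:7] = (word>>25) & 0x7f = 73
cnt [23+:2] = (word>>23) & 0x3 = 3
id [17+:6] = (word>>17) & 0x3f = 54
bank [16+:1] = (word>>16) & 0x1 = 1
lvl [0+:16] = (word>>0) & 0xffff = 21960  ←
lvl signed 16b, MSB=0: value = 21960

21960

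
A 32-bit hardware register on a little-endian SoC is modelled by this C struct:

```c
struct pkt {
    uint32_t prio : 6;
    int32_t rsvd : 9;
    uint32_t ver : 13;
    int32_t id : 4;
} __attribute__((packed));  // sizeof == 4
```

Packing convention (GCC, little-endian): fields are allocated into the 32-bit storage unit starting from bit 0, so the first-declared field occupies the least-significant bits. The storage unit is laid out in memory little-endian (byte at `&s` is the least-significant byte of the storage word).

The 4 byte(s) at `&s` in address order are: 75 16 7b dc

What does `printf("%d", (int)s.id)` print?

-3

[0]=0x75 [1]=0x16 [2]=0x7b [3]=0xdc (little-endian) → word 0xdc7b1675
prio [0+:6] = (word>>0) & 0x3f = 53
rsvd [6+:9] = (word>>6) & 0x1ff = 89
ver [15+:13] = (word>>15) & 0x1fff = 6390
id [28+:4] = (word>>28) & 0xf = 13  ←
id signed 4b, MSB=1: 13 - 16 = -3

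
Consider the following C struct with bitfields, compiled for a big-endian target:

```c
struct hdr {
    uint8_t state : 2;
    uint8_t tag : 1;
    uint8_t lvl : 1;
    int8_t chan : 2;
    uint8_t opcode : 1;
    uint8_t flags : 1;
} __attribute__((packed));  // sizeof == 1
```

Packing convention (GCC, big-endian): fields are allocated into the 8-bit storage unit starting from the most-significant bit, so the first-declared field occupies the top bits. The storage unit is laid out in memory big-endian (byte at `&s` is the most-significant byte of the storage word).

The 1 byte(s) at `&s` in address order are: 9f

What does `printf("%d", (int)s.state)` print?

[0]=0x9f (big-endian) → word 0x9f
state [6+:2] = (word>>6) & 0x3 = 2  ←
tag [5+:1] = (word>>5) & 0x1 = 0
lvl [4+:1] = (word>>4) & 0x1 = 1
chan [2+:2] = (word>>2) & 0x3 = 3
opcode [1+:1] = (word>>1) & 0x1 = 1
flags [0+:1] = (word>>0) & 0x1 = 1

2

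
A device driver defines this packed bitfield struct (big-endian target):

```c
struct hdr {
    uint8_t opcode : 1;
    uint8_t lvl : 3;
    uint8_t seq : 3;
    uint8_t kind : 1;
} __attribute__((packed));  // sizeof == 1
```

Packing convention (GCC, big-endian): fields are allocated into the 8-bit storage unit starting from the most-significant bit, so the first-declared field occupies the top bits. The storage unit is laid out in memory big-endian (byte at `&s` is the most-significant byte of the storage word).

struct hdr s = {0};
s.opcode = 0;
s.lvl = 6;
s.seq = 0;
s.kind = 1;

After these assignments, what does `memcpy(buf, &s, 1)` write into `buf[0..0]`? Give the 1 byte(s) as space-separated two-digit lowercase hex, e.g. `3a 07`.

[7+:1] opcode=0 & 0x1 = 0x0; word=0x00
[4+:3] lvl=6 & 0x7 = 0x6; word=0x60
[1+:3] seq=0 & 0x7 = 0x0; word=0x60
[0+:1] kind=1 & 0x1 = 0x1; word=0x61
word = 0x61 → big-endian bytes:
  [0]=0x61

61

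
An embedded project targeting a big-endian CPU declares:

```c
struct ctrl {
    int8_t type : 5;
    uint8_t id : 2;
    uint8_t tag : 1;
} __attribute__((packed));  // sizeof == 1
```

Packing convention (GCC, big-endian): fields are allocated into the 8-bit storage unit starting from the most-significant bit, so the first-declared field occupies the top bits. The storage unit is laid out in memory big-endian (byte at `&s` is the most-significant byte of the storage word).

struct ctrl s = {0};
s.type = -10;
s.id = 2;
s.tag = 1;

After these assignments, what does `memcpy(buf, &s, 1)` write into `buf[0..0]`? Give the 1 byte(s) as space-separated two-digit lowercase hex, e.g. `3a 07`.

type (5b) val=-10 bits=0x16 at bit 3: 0xb0
id (2b) val=2 bits=0x2 at bit 1: 0xb4
tag (1b) val=1 bits=0x1 at bit 0: 0xb5
word = 0xb5 → big-endian bytes:
  [0]=0xb5

b5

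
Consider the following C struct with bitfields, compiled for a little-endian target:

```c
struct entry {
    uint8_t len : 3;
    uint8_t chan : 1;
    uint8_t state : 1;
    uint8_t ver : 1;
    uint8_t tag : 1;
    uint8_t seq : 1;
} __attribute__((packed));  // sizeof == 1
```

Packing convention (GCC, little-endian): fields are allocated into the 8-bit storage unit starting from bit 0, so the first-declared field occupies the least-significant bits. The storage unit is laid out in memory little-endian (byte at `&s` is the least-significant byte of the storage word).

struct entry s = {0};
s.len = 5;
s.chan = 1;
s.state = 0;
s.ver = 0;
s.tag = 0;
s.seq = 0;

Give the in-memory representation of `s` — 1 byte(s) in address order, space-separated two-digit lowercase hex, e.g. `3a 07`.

len (3b) val=5 bits=0x5 at bit 0: 0x05
chan (1b) val=1 bits=0x1 at bit 3: 0x0d
state (1b) val=0 bits=0x0 at bit 4: 0x0d
ver (1b) val=0 bits=0x0 at bit 5: 0x0d
tag (1b) val=0 bits=0x0 at bit 6: 0x0d
seq (1b) val=0 bits=0x0 at bit 7: 0x0d
word = 0x0d → little-endian bytes:
  [0]=0x0d

0d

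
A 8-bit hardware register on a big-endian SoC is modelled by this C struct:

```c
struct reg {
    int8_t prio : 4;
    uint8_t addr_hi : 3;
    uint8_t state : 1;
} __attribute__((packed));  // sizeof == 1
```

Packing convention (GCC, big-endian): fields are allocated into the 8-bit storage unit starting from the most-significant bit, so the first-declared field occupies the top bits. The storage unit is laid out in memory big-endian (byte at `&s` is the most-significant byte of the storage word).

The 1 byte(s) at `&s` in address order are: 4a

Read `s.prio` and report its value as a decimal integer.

4

[0]=0x4a (big-endian) → word 0x4a
prio:4 @ bit 4 → (0x4a>>4)&0xf = 0x4  ←
addr_hi:3 @ bit 1 → (0x4a>>1)&0x7 = 0x5
state:1 @ bit 0 → (0x4a>>0)&0x1 = 0x0
prio signed 4b, MSB=0: value = 4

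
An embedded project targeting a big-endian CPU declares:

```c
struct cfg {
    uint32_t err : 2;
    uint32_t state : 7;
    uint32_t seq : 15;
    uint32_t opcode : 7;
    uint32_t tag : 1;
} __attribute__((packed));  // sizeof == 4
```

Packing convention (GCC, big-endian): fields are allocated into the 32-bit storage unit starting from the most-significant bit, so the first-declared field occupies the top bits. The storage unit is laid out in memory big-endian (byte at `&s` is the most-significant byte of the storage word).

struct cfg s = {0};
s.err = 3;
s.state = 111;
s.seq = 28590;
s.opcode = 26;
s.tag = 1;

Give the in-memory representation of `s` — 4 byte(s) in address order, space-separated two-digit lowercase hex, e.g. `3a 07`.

[30+:2] err=3 & 0x3 = 0x3; word=0xc0000000
[23+:7] state=111 & 0x7f = 0x6f; word=0xf7800000
[8+:15] seq=28590 & 0x7fff = 0x6fae; word=0xf7efae00
[1+:7] opcode=26 & 0x7f = 0x1a; word=0xf7efae34
[0+:1] tag=1 & 0x1 = 0x1; word=0xf7efae35
word = 0xf7efae35 → big-endian bytes:
  [0]=0xf7  [1]=0xef  [2]=0xae  [3]=0x35

f7 ef ae 35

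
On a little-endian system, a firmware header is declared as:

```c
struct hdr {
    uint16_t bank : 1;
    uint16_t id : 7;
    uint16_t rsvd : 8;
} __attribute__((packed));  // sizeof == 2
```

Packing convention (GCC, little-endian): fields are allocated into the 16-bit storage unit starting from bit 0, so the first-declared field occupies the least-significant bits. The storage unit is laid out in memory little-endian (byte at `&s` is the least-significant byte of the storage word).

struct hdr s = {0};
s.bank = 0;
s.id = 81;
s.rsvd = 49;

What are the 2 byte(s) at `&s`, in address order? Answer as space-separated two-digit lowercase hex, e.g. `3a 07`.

[0+:1] bank=0 & 0x1 = 0x0; word=0x0000
[1+:7] id=81 & 0x7f = 0x51; word=0x00a2
[8+:8] rsvd=49 & 0xff = 0x31; word=0x31a2
word = 0x31a2 → little-endian bytes:
  [0]=0xa2  [1]=0x31

a2 31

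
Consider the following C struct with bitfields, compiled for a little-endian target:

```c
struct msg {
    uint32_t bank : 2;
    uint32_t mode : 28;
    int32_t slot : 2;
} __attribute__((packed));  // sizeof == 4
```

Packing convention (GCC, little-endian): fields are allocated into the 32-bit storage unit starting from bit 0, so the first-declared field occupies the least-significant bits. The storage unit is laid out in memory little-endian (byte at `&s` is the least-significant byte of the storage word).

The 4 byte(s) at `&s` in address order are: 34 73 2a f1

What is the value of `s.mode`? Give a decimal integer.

206216397

[0]=0x34 [1]=0x73 [2]=0x2a [3]=0xf1 (little-endian) → word 0xf12a7334
bank [0+:2] = (word>>0) & 0x3 = 0
mode [2+:28] = (word>>2) & 0xfffffff = 206216397  ←
slot [30+:2] = (word>>30) & 0x3 = 3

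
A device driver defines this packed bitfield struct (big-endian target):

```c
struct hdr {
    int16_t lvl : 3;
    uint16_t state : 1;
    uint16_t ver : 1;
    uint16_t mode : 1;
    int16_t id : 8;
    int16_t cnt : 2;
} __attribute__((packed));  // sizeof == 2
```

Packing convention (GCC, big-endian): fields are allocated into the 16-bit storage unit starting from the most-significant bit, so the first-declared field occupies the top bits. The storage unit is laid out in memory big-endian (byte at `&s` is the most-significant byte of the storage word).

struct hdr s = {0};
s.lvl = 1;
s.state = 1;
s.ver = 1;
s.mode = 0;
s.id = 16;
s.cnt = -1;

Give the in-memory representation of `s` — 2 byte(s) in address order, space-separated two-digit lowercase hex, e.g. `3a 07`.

lvl:3 = 1 → 0x1 << 13 → word 0x2000
state:1 = 1 → 0x1 << 12 → word 0x3000
ver:1 = 1 → 0x1 << 11 → word 0x3800
mode:1 = 0 → 0x0 << 10 → word 0x3800
id:8 = 16 → 0x10 << 2 → word 0x3840
cnt:2 = -1 → 0x3 << 0 → word 0x3843
word = 0x3843 → big-endian bytes:
  [0]=0x38  [1]=0x43

38 43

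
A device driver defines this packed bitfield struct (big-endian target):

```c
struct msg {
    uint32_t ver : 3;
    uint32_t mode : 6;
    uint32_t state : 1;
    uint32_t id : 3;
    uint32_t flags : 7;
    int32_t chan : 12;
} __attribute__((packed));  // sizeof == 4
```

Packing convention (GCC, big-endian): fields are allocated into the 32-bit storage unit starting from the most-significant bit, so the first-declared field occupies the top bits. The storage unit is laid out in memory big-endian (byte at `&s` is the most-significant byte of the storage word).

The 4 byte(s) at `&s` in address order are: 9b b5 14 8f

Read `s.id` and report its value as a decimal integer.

6

[0]=0x9b [1]=0xb5 [2]=0x14 [3]=0x8f (big-endian) → word 0x9bb5148f
ver [29+:3] = (word>>29) & 0x7 = 4
mode [23+:6] = (word>>23) & 0x3f = 55
state [22+:1] = (word>>22) & 0x1 = 0
id [19+:3] = (word>>19) & 0x7 = 6  ←
flags [12+:7] = (word>>12) & 0x7f = 81
chan [0+:12] = (word>>0) & 0xfff = 1167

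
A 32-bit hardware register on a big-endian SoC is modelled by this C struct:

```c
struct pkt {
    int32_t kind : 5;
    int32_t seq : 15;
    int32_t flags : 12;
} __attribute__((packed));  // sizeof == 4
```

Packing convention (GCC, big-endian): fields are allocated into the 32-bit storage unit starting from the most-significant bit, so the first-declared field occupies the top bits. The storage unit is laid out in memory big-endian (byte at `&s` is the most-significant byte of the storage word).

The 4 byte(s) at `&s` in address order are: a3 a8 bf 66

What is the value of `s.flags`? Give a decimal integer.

[0]=0xa3 [1]=0xa8 [2]=0xbf [3]=0x66 (big-endian) → word 0xa3a8bf66
kind [27+:5] = (word>>27) & 0x1f = 20
seq [12+:15] = (word>>12) & 0x7fff = 14987
flags [0+:12] = (word>>0) & 0xfff = 3942  ←
flags signed 12b, MSB=1: 3942 - 4096 = -154

-154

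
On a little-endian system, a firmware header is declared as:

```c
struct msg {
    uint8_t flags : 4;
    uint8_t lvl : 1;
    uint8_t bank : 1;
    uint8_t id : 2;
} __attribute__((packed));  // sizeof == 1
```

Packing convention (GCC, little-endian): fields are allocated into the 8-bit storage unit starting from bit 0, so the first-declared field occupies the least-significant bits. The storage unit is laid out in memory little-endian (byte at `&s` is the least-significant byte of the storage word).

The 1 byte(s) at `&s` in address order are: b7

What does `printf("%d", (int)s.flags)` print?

7

[0]=0xb7 (little-endian) → word 0xb7
flags [0+:4] = (word>>0) & 0xf = 7  ←
lvl [4+:1] = (word>>4) & 0x1 = 1
bank [5+:1] = (word>>5) & 0x1 = 1
id [6+:2] = (word>>6) & 0x3 = 2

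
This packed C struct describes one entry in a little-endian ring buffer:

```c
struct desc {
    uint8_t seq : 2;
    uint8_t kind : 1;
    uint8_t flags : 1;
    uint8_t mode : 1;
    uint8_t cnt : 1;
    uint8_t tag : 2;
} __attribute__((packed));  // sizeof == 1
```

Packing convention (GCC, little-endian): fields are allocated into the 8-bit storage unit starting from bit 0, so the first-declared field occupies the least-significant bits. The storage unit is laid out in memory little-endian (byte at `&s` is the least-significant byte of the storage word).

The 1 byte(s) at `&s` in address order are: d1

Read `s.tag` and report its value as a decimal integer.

[0]=0xd1 (little-endian) → word 0xd1
seq [0+:2] = (word>>0) & 0x3 = 1
kind [2+:1] = (word>>2) & 0x1 = 0
flags [3+:1] = (word>>3) & 0x1 = 0
mode [4+:1] = (word>>4) & 0x1 = 1
cnt [5+:1] = (word>>5) & 0x1 = 0
tag [6+:2] = (word>>6) & 0x3 = 3  ←

3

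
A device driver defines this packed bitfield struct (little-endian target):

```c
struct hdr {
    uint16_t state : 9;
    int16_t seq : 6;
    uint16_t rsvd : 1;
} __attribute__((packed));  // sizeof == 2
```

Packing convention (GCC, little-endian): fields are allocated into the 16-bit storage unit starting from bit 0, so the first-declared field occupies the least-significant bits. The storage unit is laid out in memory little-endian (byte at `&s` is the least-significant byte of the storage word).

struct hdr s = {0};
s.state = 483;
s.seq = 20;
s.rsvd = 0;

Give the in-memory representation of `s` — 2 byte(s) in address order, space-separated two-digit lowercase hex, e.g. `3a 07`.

e3 29

state (9b) val=483 bits=0x1e3 at bit 0: 0x01e3
seq (6b) val=20 bits=0x14 at bit 9: 0x29e3
rsvd (1b) val=0 bits=0x0 at bit 15: 0x29e3
word = 0x29e3 → little-endian bytes:
  [0]=0xe3  [1]=0x29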